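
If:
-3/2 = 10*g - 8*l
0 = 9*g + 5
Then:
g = -5/9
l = -73/144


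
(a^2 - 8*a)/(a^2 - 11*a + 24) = a/(a - 3)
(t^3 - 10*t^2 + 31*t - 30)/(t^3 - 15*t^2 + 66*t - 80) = (t - 3)/(t - 8)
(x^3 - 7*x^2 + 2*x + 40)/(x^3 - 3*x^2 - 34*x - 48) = (x^2 - 9*x + 20)/(x^2 - 5*x - 24)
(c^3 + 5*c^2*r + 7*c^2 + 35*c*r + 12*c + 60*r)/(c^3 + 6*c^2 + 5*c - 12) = (c + 5*r)/(c - 1)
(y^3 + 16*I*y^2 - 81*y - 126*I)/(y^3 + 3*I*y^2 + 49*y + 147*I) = (y + 6*I)/(y - 7*I)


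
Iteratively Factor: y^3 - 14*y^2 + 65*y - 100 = (y - 5)*(y^2 - 9*y + 20) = (y - 5)*(y - 4)*(y - 5)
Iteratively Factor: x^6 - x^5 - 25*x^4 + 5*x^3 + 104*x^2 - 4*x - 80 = (x + 1)*(x^5 - 2*x^4 - 23*x^3 + 28*x^2 + 76*x - 80) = (x - 5)*(x + 1)*(x^4 + 3*x^3 - 8*x^2 - 12*x + 16) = (x - 5)*(x + 1)*(x + 2)*(x^3 + x^2 - 10*x + 8) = (x - 5)*(x + 1)*(x + 2)*(x + 4)*(x^2 - 3*x + 2) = (x - 5)*(x - 1)*(x + 1)*(x + 2)*(x + 4)*(x - 2)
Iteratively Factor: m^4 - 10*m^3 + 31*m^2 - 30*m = (m)*(m^3 - 10*m^2 + 31*m - 30) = m*(m - 3)*(m^2 - 7*m + 10) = m*(m - 3)*(m - 2)*(m - 5)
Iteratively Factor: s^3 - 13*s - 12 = (s + 3)*(s^2 - 3*s - 4) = (s + 1)*(s + 3)*(s - 4)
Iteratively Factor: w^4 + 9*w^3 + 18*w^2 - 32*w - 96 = (w + 4)*(w^3 + 5*w^2 - 2*w - 24) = (w - 2)*(w + 4)*(w^2 + 7*w + 12) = (w - 2)*(w + 3)*(w + 4)*(w + 4)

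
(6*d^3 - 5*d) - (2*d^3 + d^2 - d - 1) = 4*d^3 - d^2 - 4*d + 1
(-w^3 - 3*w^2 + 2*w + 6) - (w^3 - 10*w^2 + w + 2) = -2*w^3 + 7*w^2 + w + 4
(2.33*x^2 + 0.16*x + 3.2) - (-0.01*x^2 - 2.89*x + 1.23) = 2.34*x^2 + 3.05*x + 1.97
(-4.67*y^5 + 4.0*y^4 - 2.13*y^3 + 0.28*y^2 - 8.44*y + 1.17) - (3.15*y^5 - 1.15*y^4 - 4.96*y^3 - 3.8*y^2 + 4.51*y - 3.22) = -7.82*y^5 + 5.15*y^4 + 2.83*y^3 + 4.08*y^2 - 12.95*y + 4.39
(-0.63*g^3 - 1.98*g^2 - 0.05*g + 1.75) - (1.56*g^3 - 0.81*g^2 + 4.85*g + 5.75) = -2.19*g^3 - 1.17*g^2 - 4.9*g - 4.0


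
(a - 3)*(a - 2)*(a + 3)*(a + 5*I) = a^4 - 2*a^3 + 5*I*a^3 - 9*a^2 - 10*I*a^2 + 18*a - 45*I*a + 90*I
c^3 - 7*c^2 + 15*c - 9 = (c - 3)^2*(c - 1)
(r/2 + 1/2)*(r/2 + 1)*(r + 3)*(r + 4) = r^4/4 + 5*r^3/2 + 35*r^2/4 + 25*r/2 + 6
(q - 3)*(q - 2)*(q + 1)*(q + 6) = q^4 + 2*q^3 - 23*q^2 + 12*q + 36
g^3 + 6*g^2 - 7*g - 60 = (g - 3)*(g + 4)*(g + 5)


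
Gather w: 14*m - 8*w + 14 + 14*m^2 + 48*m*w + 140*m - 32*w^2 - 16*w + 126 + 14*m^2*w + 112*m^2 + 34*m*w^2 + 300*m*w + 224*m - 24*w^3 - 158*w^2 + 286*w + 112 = 126*m^2 + 378*m - 24*w^3 + w^2*(34*m - 190) + w*(14*m^2 + 348*m + 262) + 252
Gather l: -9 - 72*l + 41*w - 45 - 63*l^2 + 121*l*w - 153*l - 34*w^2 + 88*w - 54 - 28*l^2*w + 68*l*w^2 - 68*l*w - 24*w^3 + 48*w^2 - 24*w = l^2*(-28*w - 63) + l*(68*w^2 + 53*w - 225) - 24*w^3 + 14*w^2 + 105*w - 108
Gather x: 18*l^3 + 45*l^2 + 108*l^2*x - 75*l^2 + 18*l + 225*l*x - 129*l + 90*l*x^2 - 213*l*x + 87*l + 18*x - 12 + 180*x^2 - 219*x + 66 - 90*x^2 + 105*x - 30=18*l^3 - 30*l^2 - 24*l + x^2*(90*l + 90) + x*(108*l^2 + 12*l - 96) + 24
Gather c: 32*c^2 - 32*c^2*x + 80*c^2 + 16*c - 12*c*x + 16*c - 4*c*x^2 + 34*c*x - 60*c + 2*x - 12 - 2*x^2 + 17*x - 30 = c^2*(112 - 32*x) + c*(-4*x^2 + 22*x - 28) - 2*x^2 + 19*x - 42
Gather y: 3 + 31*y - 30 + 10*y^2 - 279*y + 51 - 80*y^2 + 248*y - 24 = -70*y^2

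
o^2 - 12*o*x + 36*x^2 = (o - 6*x)^2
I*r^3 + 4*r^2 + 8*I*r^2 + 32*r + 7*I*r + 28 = (r + 7)*(r - 4*I)*(I*r + I)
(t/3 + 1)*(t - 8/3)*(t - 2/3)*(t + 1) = t^4/3 + 2*t^3/9 - 77*t^2/27 - 26*t/27 + 16/9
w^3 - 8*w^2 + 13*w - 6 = (w - 6)*(w - 1)^2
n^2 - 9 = (n - 3)*(n + 3)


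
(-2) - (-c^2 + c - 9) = c^2 - c + 7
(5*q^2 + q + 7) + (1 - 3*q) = 5*q^2 - 2*q + 8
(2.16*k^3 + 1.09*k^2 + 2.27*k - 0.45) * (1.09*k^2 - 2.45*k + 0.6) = 2.3544*k^5 - 4.1039*k^4 + 1.0998*k^3 - 5.398*k^2 + 2.4645*k - 0.27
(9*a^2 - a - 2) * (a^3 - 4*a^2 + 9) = 9*a^5 - 37*a^4 + 2*a^3 + 89*a^2 - 9*a - 18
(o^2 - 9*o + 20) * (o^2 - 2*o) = o^4 - 11*o^3 + 38*o^2 - 40*o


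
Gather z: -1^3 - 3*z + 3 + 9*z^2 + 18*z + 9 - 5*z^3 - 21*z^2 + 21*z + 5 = -5*z^3 - 12*z^2 + 36*z + 16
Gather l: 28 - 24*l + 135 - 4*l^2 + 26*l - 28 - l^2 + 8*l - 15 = -5*l^2 + 10*l + 120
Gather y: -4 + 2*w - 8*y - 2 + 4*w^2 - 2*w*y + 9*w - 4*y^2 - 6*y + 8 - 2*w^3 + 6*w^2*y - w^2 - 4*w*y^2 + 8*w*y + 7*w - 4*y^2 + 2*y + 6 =-2*w^3 + 3*w^2 + 18*w + y^2*(-4*w - 8) + y*(6*w^2 + 6*w - 12) + 8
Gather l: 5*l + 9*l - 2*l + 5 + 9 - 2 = 12*l + 12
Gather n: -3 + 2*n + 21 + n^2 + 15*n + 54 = n^2 + 17*n + 72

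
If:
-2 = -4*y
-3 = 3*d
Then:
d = -1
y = 1/2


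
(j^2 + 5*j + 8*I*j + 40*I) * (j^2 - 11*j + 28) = j^4 - 6*j^3 + 8*I*j^3 - 27*j^2 - 48*I*j^2 + 140*j - 216*I*j + 1120*I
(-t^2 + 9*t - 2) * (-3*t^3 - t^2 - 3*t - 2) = 3*t^5 - 26*t^4 - 23*t^2 - 12*t + 4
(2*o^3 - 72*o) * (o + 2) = 2*o^4 + 4*o^3 - 72*o^2 - 144*o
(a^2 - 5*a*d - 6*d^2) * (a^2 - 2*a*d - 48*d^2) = a^4 - 7*a^3*d - 44*a^2*d^2 + 252*a*d^3 + 288*d^4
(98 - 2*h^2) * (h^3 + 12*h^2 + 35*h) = -2*h^5 - 24*h^4 + 28*h^3 + 1176*h^2 + 3430*h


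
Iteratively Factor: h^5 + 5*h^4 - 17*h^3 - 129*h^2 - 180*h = (h)*(h^4 + 5*h^3 - 17*h^2 - 129*h - 180) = h*(h + 4)*(h^3 + h^2 - 21*h - 45) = h*(h - 5)*(h + 4)*(h^2 + 6*h + 9) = h*(h - 5)*(h + 3)*(h + 4)*(h + 3)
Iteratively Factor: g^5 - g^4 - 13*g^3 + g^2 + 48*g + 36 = (g + 2)*(g^4 - 3*g^3 - 7*g^2 + 15*g + 18) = (g + 2)^2*(g^3 - 5*g^2 + 3*g + 9) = (g + 1)*(g + 2)^2*(g^2 - 6*g + 9) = (g - 3)*(g + 1)*(g + 2)^2*(g - 3)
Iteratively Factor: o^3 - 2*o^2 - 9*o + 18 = (o + 3)*(o^2 - 5*o + 6) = (o - 2)*(o + 3)*(o - 3)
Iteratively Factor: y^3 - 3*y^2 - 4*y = (y - 4)*(y^2 + y) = y*(y - 4)*(y + 1)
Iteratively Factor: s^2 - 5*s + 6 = (s - 2)*(s - 3)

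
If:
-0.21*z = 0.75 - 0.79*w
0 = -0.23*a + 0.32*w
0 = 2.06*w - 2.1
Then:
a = 1.42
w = 1.02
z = 0.26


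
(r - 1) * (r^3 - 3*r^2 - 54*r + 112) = r^4 - 4*r^3 - 51*r^2 + 166*r - 112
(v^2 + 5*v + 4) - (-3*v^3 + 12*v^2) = 3*v^3 - 11*v^2 + 5*v + 4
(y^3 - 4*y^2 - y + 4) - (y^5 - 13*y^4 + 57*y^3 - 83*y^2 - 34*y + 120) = -y^5 + 13*y^4 - 56*y^3 + 79*y^2 + 33*y - 116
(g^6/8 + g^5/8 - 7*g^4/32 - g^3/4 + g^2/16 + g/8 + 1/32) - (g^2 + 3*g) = g^6/8 + g^5/8 - 7*g^4/32 - g^3/4 - 15*g^2/16 - 23*g/8 + 1/32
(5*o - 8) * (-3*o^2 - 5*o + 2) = -15*o^3 - o^2 + 50*o - 16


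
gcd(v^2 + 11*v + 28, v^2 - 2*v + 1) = 1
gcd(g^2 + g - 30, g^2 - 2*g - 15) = g - 5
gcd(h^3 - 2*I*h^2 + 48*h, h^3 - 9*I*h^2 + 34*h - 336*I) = h^2 - 2*I*h + 48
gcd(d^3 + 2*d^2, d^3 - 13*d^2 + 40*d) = d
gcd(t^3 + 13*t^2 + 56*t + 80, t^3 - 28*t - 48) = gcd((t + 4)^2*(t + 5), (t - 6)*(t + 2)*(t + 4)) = t + 4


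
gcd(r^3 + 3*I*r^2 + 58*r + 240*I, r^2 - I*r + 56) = r - 8*I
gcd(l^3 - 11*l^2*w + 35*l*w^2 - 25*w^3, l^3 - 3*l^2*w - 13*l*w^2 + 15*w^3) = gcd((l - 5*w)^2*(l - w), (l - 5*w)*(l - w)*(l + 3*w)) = l^2 - 6*l*w + 5*w^2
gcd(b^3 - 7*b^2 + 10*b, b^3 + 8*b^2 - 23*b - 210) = b - 5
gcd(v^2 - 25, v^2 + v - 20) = v + 5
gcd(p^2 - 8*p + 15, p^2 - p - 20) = p - 5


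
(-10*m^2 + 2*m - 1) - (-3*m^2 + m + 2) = -7*m^2 + m - 3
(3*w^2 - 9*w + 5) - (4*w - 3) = 3*w^2 - 13*w + 8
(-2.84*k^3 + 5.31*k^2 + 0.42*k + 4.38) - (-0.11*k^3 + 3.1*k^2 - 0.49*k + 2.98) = -2.73*k^3 + 2.21*k^2 + 0.91*k + 1.4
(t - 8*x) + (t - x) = 2*t - 9*x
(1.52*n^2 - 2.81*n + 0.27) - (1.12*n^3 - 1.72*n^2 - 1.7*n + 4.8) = -1.12*n^3 + 3.24*n^2 - 1.11*n - 4.53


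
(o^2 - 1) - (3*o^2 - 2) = 1 - 2*o^2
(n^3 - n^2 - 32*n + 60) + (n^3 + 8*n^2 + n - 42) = 2*n^3 + 7*n^2 - 31*n + 18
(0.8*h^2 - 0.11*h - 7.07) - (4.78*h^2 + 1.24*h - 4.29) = -3.98*h^2 - 1.35*h - 2.78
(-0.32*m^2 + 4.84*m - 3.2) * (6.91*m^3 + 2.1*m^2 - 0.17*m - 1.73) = -2.2112*m^5 + 32.7724*m^4 - 11.8936*m^3 - 6.9892*m^2 - 7.8292*m + 5.536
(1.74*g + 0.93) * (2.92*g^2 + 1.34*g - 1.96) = 5.0808*g^3 + 5.0472*g^2 - 2.1642*g - 1.8228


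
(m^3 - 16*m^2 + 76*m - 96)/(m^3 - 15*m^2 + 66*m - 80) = (m - 6)/(m - 5)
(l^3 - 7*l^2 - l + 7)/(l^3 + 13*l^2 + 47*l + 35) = (l^2 - 8*l + 7)/(l^2 + 12*l + 35)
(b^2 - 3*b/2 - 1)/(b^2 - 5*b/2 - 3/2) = (b - 2)/(b - 3)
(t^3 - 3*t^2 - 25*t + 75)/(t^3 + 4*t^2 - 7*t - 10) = (t^2 - 8*t + 15)/(t^2 - t - 2)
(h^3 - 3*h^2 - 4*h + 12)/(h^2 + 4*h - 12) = (h^2 - h - 6)/(h + 6)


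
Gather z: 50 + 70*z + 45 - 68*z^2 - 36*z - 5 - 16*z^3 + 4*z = -16*z^3 - 68*z^2 + 38*z + 90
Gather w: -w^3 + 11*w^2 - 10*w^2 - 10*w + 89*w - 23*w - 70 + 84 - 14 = -w^3 + w^2 + 56*w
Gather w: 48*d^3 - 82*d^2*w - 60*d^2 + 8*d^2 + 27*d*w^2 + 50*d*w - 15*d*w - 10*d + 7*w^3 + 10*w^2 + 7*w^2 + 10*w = 48*d^3 - 52*d^2 - 10*d + 7*w^3 + w^2*(27*d + 17) + w*(-82*d^2 + 35*d + 10)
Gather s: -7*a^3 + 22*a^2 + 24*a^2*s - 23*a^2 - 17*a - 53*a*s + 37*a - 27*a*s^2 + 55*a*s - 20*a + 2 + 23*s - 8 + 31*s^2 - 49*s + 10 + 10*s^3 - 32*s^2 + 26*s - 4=-7*a^3 - a^2 + 10*s^3 + s^2*(-27*a - 1) + s*(24*a^2 + 2*a)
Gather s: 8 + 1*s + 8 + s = 2*s + 16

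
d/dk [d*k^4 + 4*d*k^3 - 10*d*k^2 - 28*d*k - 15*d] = 4*d*(k^3 + 3*k^2 - 5*k - 7)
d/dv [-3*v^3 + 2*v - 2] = 2 - 9*v^2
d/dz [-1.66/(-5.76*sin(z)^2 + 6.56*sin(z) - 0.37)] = (10.8896 - 19.1232*sin(z))*cos(z)/(5.76*sin(z)^2 - 6.56*sin(z) + 0.37)^2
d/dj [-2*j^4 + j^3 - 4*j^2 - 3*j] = -8*j^3 + 3*j^2 - 8*j - 3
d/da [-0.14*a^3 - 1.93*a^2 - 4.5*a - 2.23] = -0.42*a^2 - 3.86*a - 4.5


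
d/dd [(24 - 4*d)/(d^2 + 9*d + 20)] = 4*(d^2 - 12*d - 74)/(d^4 + 18*d^3 + 121*d^2 + 360*d + 400)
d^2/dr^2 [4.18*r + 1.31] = 0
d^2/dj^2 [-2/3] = 0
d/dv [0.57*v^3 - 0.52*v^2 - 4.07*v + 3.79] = 1.71*v^2 - 1.04*v - 4.07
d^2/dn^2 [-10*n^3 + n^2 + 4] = 2 - 60*n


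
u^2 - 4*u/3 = u*(u - 4/3)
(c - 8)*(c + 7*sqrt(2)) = c^2 - 8*c + 7*sqrt(2)*c - 56*sqrt(2)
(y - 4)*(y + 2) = y^2 - 2*y - 8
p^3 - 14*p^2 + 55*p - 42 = (p - 7)*(p - 6)*(p - 1)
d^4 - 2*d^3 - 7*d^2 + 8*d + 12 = (d - 3)*(d - 2)*(d + 1)*(d + 2)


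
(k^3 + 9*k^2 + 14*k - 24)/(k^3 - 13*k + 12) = (k + 6)/(k - 3)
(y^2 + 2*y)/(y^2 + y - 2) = y/(y - 1)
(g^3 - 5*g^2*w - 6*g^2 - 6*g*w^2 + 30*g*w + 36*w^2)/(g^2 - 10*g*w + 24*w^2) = (-g^2 - g*w + 6*g + 6*w)/(-g + 4*w)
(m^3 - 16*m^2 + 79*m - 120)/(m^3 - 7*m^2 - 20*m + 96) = (m - 5)/(m + 4)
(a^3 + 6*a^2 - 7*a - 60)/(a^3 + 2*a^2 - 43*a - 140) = (a - 3)/(a - 7)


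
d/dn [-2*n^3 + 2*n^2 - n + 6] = -6*n^2 + 4*n - 1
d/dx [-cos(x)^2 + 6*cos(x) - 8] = 2*(cos(x) - 3)*sin(x)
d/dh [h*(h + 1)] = 2*h + 1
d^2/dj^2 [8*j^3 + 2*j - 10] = 48*j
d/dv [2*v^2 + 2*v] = 4*v + 2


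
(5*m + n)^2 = 25*m^2 + 10*m*n + n^2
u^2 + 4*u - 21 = (u - 3)*(u + 7)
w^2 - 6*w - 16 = (w - 8)*(w + 2)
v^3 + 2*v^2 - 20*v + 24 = (v - 2)^2*(v + 6)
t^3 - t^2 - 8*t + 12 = (t - 2)^2*(t + 3)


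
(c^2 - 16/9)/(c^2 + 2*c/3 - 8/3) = (c + 4/3)/(c + 2)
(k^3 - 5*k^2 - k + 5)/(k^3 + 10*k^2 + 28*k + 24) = (k^3 - 5*k^2 - k + 5)/(k^3 + 10*k^2 + 28*k + 24)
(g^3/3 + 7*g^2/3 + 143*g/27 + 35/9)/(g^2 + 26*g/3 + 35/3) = (3*g^2 + 16*g + 21)/(9*(g + 7))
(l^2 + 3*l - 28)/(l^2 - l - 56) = (l - 4)/(l - 8)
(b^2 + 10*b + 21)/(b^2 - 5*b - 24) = (b + 7)/(b - 8)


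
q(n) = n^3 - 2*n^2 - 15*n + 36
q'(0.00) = -15.00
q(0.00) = 36.00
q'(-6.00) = 117.00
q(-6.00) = -162.00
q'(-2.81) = 19.93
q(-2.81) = 40.17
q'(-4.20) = 54.72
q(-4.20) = -10.37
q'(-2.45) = 12.81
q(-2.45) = 46.04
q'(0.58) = -16.31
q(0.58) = 26.82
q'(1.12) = -15.72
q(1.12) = 18.10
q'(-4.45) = 62.21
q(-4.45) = -24.98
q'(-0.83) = -9.61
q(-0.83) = 46.50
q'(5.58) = 56.09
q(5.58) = 63.77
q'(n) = 3*n^2 - 4*n - 15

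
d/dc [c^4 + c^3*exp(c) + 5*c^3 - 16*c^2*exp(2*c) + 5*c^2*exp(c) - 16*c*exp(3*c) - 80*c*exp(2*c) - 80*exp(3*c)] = c^3*exp(c) + 4*c^3 - 32*c^2*exp(2*c) + 8*c^2*exp(c) + 15*c^2 - 48*c*exp(3*c) - 192*c*exp(2*c) + 10*c*exp(c) - 256*exp(3*c) - 80*exp(2*c)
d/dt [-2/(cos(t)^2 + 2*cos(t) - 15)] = -4*(cos(t) + 1)*sin(t)/(cos(t)^2 + 2*cos(t) - 15)^2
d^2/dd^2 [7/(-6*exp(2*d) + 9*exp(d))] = 7*((2*exp(d) - 3)*(8*exp(d) - 3) - 2*(4*exp(d) - 3)^2)*exp(-d)/(3*(2*exp(d) - 3)^3)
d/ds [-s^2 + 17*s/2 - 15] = 17/2 - 2*s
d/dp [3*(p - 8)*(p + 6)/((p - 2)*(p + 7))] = 3*(7*p^2 + 68*p + 268)/(p^4 + 10*p^3 - 3*p^2 - 140*p + 196)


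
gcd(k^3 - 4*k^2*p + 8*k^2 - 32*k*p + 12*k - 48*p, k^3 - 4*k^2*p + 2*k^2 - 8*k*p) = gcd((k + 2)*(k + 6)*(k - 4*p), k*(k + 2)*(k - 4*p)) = -k^2 + 4*k*p - 2*k + 8*p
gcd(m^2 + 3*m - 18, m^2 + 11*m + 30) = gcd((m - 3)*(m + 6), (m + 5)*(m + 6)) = m + 6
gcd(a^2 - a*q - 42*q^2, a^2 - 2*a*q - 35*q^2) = -a + 7*q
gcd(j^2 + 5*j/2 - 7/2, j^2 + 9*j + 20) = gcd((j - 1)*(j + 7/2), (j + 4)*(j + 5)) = 1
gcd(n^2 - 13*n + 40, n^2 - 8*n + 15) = n - 5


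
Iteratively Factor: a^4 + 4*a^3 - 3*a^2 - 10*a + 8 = (a + 2)*(a^3 + 2*a^2 - 7*a + 4) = (a - 1)*(a + 2)*(a^2 + 3*a - 4) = (a - 1)*(a + 2)*(a + 4)*(a - 1)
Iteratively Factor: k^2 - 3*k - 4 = (k + 1)*(k - 4)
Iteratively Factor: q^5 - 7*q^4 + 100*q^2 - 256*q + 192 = (q - 3)*(q^4 - 4*q^3 - 12*q^2 + 64*q - 64) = (q - 3)*(q - 2)*(q^3 - 2*q^2 - 16*q + 32) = (q - 4)*(q - 3)*(q - 2)*(q^2 + 2*q - 8) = (q - 4)*(q - 3)*(q - 2)*(q + 4)*(q - 2)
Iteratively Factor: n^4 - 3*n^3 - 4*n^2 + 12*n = (n + 2)*(n^3 - 5*n^2 + 6*n) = (n - 2)*(n + 2)*(n^2 - 3*n) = n*(n - 2)*(n + 2)*(n - 3)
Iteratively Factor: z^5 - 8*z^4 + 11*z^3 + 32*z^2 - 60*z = (z - 5)*(z^4 - 3*z^3 - 4*z^2 + 12*z) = (z - 5)*(z - 3)*(z^3 - 4*z) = (z - 5)*(z - 3)*(z + 2)*(z^2 - 2*z) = (z - 5)*(z - 3)*(z - 2)*(z + 2)*(z)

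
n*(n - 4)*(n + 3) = n^3 - n^2 - 12*n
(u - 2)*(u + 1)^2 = u^3 - 3*u - 2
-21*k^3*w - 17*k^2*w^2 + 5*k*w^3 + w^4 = w*(-3*k + w)*(k + w)*(7*k + w)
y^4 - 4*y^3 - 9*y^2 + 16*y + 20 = (y - 5)*(y - 2)*(y + 1)*(y + 2)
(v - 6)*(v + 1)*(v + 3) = v^3 - 2*v^2 - 21*v - 18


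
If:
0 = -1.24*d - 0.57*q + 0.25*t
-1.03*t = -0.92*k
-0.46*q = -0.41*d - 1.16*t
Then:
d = -0.6792687476682*t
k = 1.1195652173913*t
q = 1.91630394229573*t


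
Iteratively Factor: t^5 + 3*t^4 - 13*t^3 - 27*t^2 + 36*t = (t)*(t^4 + 3*t^3 - 13*t^2 - 27*t + 36) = t*(t - 1)*(t^3 + 4*t^2 - 9*t - 36) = t*(t - 3)*(t - 1)*(t^2 + 7*t + 12) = t*(t - 3)*(t - 1)*(t + 3)*(t + 4)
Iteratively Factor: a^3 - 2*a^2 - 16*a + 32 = (a - 4)*(a^2 + 2*a - 8) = (a - 4)*(a - 2)*(a + 4)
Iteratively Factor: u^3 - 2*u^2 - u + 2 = (u - 2)*(u^2 - 1) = (u - 2)*(u + 1)*(u - 1)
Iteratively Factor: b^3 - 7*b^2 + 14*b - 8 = (b - 1)*(b^2 - 6*b + 8) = (b - 2)*(b - 1)*(b - 4)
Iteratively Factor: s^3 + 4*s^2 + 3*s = (s + 3)*(s^2 + s) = (s + 1)*(s + 3)*(s)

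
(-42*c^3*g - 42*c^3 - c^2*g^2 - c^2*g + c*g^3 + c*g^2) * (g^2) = -42*c^3*g^3 - 42*c^3*g^2 - c^2*g^4 - c^2*g^3 + c*g^5 + c*g^4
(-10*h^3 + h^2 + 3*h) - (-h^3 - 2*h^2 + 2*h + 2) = -9*h^3 + 3*h^2 + h - 2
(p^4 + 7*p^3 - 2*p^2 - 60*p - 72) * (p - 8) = p^5 - p^4 - 58*p^3 - 44*p^2 + 408*p + 576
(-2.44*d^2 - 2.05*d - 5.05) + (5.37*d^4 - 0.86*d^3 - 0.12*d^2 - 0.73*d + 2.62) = 5.37*d^4 - 0.86*d^3 - 2.56*d^2 - 2.78*d - 2.43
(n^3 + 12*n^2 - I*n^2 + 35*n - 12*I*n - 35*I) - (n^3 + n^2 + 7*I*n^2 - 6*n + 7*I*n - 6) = 11*n^2 - 8*I*n^2 + 41*n - 19*I*n + 6 - 35*I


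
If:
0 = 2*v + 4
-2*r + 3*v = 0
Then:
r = -3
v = -2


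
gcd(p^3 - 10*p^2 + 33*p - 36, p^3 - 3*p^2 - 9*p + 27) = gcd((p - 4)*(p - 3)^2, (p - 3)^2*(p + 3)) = p^2 - 6*p + 9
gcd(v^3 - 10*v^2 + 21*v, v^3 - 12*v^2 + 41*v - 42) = v^2 - 10*v + 21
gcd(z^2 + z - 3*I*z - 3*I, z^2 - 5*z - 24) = 1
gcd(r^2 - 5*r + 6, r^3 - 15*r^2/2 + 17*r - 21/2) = r - 3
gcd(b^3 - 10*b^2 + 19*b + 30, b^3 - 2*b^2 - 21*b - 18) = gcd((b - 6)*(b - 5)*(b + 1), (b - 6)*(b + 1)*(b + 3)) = b^2 - 5*b - 6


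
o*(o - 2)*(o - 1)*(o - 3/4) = o^4 - 15*o^3/4 + 17*o^2/4 - 3*o/2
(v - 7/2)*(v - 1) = v^2 - 9*v/2 + 7/2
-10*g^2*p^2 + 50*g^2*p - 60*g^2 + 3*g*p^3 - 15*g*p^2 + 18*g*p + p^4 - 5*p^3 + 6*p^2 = (-2*g + p)*(5*g + p)*(p - 3)*(p - 2)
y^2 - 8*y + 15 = (y - 5)*(y - 3)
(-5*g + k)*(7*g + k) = -35*g^2 + 2*g*k + k^2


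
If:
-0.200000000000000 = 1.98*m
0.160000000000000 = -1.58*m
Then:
No Solution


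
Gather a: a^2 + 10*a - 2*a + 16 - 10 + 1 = a^2 + 8*a + 7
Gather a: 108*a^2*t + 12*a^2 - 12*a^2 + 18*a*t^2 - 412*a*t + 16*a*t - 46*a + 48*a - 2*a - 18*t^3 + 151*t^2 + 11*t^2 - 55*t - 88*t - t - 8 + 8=108*a^2*t + a*(18*t^2 - 396*t) - 18*t^3 + 162*t^2 - 144*t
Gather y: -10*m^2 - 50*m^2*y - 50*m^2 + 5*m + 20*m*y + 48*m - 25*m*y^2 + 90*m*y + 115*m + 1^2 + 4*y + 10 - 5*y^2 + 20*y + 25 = -60*m^2 + 168*m + y^2*(-25*m - 5) + y*(-50*m^2 + 110*m + 24) + 36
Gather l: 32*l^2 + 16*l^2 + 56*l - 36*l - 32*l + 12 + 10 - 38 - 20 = 48*l^2 - 12*l - 36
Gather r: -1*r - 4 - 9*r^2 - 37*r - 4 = -9*r^2 - 38*r - 8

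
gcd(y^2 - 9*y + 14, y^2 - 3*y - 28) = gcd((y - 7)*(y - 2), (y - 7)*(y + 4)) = y - 7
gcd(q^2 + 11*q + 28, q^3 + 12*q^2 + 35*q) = q + 7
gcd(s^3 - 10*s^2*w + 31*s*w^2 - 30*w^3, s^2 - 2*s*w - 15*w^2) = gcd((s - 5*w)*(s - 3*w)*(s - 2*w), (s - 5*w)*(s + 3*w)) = s - 5*w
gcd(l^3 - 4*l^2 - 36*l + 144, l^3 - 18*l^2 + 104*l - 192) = l^2 - 10*l + 24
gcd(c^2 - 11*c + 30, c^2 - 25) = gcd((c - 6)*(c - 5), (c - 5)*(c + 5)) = c - 5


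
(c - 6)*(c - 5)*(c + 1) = c^3 - 10*c^2 + 19*c + 30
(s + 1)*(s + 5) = s^2 + 6*s + 5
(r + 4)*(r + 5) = r^2 + 9*r + 20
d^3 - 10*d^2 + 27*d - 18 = (d - 6)*(d - 3)*(d - 1)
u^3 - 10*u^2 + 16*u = u*(u - 8)*(u - 2)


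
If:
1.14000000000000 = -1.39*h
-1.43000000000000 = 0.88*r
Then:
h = -0.82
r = -1.62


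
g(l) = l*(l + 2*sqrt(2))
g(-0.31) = -0.78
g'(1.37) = 5.57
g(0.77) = 2.77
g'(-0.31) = 2.21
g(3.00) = 17.49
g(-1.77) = -1.87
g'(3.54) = 9.91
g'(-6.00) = -9.17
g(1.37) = 5.75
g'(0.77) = 4.37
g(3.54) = 22.54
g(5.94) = 52.08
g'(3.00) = 8.83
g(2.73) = 15.17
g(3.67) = 23.85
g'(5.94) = 14.71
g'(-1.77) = -0.71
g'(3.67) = 10.17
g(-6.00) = 19.03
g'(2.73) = 8.29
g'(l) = 2*l + 2*sqrt(2)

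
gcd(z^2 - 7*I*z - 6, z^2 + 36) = z - 6*I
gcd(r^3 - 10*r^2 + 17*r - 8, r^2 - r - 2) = 1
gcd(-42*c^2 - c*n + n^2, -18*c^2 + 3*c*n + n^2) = 6*c + n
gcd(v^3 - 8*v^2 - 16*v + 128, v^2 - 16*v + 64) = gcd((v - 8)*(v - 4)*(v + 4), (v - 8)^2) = v - 8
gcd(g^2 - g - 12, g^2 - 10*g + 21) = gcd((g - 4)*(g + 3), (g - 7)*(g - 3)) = 1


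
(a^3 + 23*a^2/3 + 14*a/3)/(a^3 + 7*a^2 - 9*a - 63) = a*(3*a + 2)/(3*(a^2 - 9))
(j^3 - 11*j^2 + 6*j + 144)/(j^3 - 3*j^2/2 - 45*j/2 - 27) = 2*(j - 8)/(2*j + 3)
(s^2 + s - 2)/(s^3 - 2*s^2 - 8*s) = (s - 1)/(s*(s - 4))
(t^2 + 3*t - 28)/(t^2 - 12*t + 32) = (t + 7)/(t - 8)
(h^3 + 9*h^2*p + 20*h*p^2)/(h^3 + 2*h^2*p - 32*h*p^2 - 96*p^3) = h*(-h - 5*p)/(-h^2 + 2*h*p + 24*p^2)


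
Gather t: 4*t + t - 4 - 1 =5*t - 5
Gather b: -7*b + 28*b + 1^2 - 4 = 21*b - 3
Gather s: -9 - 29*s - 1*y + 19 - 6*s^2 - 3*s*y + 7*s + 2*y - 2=-6*s^2 + s*(-3*y - 22) + y + 8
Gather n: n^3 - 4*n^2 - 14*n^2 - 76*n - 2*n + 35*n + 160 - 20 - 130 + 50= n^3 - 18*n^2 - 43*n + 60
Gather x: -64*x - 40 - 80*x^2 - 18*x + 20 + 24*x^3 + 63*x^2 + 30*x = 24*x^3 - 17*x^2 - 52*x - 20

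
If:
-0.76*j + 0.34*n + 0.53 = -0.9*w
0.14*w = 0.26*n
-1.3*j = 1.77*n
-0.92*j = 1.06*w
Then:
No Solution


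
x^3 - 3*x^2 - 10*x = x*(x - 5)*(x + 2)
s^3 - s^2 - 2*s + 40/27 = (s - 5/3)*(s - 2/3)*(s + 4/3)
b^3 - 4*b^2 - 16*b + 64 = (b - 4)^2*(b + 4)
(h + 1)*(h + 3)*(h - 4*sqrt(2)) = h^3 - 4*sqrt(2)*h^2 + 4*h^2 - 16*sqrt(2)*h + 3*h - 12*sqrt(2)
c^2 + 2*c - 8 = (c - 2)*(c + 4)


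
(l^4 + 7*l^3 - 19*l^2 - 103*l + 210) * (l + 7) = l^5 + 14*l^4 + 30*l^3 - 236*l^2 - 511*l + 1470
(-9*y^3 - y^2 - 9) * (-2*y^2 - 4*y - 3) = 18*y^5 + 38*y^4 + 31*y^3 + 21*y^2 + 36*y + 27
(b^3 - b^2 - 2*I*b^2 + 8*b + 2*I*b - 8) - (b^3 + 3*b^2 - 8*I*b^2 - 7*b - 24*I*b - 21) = -4*b^2 + 6*I*b^2 + 15*b + 26*I*b + 13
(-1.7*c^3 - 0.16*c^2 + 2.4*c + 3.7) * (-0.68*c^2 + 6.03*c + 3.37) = 1.156*c^5 - 10.1422*c^4 - 8.3258*c^3 + 11.4168*c^2 + 30.399*c + 12.469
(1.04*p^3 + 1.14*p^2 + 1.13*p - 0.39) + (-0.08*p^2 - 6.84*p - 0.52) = 1.04*p^3 + 1.06*p^2 - 5.71*p - 0.91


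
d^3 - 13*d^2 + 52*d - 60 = (d - 6)*(d - 5)*(d - 2)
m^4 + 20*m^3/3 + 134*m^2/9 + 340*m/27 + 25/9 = (m + 1/3)*(m + 5/3)^2*(m + 3)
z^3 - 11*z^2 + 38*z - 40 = (z - 5)*(z - 4)*(z - 2)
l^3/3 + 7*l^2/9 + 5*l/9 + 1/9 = (l/3 + 1/3)*(l + 1/3)*(l + 1)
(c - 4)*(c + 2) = c^2 - 2*c - 8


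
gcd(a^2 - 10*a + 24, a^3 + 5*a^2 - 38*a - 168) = a - 6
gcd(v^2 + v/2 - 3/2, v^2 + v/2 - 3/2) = v^2 + v/2 - 3/2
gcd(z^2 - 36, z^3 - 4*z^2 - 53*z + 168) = 1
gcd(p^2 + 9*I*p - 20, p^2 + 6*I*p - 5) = p + 5*I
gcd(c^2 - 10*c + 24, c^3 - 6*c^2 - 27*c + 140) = c - 4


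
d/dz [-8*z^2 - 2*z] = -16*z - 2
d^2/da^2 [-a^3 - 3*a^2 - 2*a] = -6*a - 6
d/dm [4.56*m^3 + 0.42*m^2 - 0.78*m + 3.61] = 13.68*m^2 + 0.84*m - 0.78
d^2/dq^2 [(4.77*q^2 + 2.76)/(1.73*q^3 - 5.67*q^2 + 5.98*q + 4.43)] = (28.552266*q^6 - 196.9605*q^4 - 621.496134*q^3 + 1422.58563*q^2 - 688.40748*q + 523.270866)/(5.177717*q^9 - 50.909229*q^8 + 220.545417*q^7 - 494.45913*q^6 + 501.621864*q^5 + 93.9552089999998*q^4 - 585.537005*q^3 + 141.436167*q^2 + 352.070706*q + 86.938307)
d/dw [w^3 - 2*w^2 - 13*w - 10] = 3*w^2 - 4*w - 13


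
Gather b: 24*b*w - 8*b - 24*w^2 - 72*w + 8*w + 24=b*(24*w - 8) - 24*w^2 - 64*w + 24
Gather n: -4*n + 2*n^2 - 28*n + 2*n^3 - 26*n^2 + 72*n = 2*n^3 - 24*n^2 + 40*n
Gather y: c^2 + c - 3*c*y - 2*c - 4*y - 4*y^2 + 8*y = c^2 - c - 4*y^2 + y*(4 - 3*c)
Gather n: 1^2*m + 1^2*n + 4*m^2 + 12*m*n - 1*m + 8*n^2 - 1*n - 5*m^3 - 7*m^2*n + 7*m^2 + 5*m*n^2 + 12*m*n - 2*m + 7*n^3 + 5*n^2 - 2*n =-5*m^3 + 11*m^2 - 2*m + 7*n^3 + n^2*(5*m + 13) + n*(-7*m^2 + 24*m - 2)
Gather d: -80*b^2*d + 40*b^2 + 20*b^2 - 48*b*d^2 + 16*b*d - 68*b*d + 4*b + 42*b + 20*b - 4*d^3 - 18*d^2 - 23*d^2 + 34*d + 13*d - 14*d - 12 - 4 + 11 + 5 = 60*b^2 + 66*b - 4*d^3 + d^2*(-48*b - 41) + d*(-80*b^2 - 52*b + 33)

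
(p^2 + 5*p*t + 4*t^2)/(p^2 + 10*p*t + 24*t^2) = (p + t)/(p + 6*t)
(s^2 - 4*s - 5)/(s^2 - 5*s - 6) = (s - 5)/(s - 6)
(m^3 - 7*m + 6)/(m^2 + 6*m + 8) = (m^3 - 7*m + 6)/(m^2 + 6*m + 8)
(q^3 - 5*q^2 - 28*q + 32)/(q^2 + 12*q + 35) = (q^3 - 5*q^2 - 28*q + 32)/(q^2 + 12*q + 35)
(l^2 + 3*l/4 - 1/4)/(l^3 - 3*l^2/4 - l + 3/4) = (4*l - 1)/(4*l^2 - 7*l + 3)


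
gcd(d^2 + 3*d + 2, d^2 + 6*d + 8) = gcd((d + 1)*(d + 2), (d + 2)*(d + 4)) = d + 2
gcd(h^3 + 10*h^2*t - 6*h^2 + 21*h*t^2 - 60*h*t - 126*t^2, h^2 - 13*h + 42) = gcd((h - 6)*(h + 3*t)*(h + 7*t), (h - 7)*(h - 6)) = h - 6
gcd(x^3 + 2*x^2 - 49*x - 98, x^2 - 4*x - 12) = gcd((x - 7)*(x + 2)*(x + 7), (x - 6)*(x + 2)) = x + 2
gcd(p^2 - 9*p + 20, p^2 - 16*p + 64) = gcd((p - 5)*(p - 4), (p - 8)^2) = 1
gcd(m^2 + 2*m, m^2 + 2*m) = m^2 + 2*m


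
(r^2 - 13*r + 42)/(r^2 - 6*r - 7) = (r - 6)/(r + 1)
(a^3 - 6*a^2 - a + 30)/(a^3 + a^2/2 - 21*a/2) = 2*(a^2 - 3*a - 10)/(a*(2*a + 7))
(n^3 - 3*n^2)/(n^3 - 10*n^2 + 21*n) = n/(n - 7)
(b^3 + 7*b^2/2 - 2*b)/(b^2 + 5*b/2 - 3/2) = b*(b + 4)/(b + 3)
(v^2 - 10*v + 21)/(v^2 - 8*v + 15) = (v - 7)/(v - 5)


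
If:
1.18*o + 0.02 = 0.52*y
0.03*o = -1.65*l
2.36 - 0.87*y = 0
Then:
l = -0.02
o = 1.18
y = 2.71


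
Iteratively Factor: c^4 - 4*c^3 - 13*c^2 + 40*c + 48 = (c - 4)*(c^3 - 13*c - 12) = (c - 4)*(c + 3)*(c^2 - 3*c - 4) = (c - 4)*(c + 1)*(c + 3)*(c - 4)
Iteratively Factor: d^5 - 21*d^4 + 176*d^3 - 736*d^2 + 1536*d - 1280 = (d - 4)*(d^4 - 17*d^3 + 108*d^2 - 304*d + 320) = (d - 4)^2*(d^3 - 13*d^2 + 56*d - 80) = (d - 4)^3*(d^2 - 9*d + 20) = (d - 4)^4*(d - 5)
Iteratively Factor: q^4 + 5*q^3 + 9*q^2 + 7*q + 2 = (q + 1)*(q^3 + 4*q^2 + 5*q + 2) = (q + 1)^2*(q^2 + 3*q + 2) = (q + 1)^2*(q + 2)*(q + 1)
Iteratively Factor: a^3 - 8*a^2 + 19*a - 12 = (a - 4)*(a^2 - 4*a + 3) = (a - 4)*(a - 3)*(a - 1)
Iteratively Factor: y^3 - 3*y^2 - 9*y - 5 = (y + 1)*(y^2 - 4*y - 5) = (y + 1)^2*(y - 5)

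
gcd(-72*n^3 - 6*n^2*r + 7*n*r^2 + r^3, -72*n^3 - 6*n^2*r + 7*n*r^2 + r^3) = -72*n^3 - 6*n^2*r + 7*n*r^2 + r^3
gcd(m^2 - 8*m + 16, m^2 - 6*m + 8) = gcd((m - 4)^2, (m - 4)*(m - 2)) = m - 4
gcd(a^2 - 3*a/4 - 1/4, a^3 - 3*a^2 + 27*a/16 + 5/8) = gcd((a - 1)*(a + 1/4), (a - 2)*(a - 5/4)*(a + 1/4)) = a + 1/4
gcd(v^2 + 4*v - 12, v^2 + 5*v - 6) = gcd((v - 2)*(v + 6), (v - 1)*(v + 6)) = v + 6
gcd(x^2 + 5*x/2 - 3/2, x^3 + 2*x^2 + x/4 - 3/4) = x - 1/2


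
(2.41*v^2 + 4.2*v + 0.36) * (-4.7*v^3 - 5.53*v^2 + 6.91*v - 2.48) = -11.327*v^5 - 33.0673*v^4 - 8.2649*v^3 + 21.0544*v^2 - 7.9284*v - 0.8928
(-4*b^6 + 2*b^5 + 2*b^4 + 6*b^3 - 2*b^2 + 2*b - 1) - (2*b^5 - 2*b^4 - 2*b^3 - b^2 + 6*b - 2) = -4*b^6 + 4*b^4 + 8*b^3 - b^2 - 4*b + 1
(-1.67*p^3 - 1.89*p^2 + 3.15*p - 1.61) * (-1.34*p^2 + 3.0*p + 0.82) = 2.2378*p^5 - 2.4774*p^4 - 11.2604*p^3 + 10.0576*p^2 - 2.247*p - 1.3202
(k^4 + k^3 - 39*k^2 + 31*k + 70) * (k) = k^5 + k^4 - 39*k^3 + 31*k^2 + 70*k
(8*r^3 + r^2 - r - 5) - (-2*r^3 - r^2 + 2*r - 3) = 10*r^3 + 2*r^2 - 3*r - 2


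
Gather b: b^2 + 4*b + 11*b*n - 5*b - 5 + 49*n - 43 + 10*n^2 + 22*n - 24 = b^2 + b*(11*n - 1) + 10*n^2 + 71*n - 72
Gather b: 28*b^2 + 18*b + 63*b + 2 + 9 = 28*b^2 + 81*b + 11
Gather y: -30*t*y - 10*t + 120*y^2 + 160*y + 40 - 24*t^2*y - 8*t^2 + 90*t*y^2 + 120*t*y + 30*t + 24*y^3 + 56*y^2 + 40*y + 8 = -8*t^2 + 20*t + 24*y^3 + y^2*(90*t + 176) + y*(-24*t^2 + 90*t + 200) + 48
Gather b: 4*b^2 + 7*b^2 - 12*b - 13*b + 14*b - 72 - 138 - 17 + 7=11*b^2 - 11*b - 220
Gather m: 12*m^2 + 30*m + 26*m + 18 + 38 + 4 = 12*m^2 + 56*m + 60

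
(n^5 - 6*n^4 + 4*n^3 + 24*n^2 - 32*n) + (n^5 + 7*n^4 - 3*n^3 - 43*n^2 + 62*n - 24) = 2*n^5 + n^4 + n^3 - 19*n^2 + 30*n - 24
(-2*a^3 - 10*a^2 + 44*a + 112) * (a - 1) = -2*a^4 - 8*a^3 + 54*a^2 + 68*a - 112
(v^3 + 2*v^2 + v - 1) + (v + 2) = v^3 + 2*v^2 + 2*v + 1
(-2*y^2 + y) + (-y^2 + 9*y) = -3*y^2 + 10*y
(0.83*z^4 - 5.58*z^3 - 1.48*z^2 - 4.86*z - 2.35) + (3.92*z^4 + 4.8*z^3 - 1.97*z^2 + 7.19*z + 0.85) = 4.75*z^4 - 0.78*z^3 - 3.45*z^2 + 2.33*z - 1.5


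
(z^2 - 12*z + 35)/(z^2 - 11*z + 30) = (z - 7)/(z - 6)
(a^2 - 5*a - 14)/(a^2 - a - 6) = (a - 7)/(a - 3)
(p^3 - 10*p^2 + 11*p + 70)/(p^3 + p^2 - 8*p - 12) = (p^2 - 12*p + 35)/(p^2 - p - 6)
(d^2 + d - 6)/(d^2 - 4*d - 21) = (d - 2)/(d - 7)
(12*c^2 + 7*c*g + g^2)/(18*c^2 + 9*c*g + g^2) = (4*c + g)/(6*c + g)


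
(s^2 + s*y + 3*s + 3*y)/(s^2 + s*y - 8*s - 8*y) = (s + 3)/(s - 8)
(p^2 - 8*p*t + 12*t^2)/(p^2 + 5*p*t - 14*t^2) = (p - 6*t)/(p + 7*t)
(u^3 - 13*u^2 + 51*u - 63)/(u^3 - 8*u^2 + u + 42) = (u - 3)/(u + 2)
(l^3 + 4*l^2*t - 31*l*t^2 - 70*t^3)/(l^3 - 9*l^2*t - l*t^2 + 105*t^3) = (-l^2 - 9*l*t - 14*t^2)/(-l^2 + 4*l*t + 21*t^2)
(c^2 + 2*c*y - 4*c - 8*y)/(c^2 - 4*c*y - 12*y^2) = (4 - c)/(-c + 6*y)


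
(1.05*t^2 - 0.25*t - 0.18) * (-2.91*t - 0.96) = -3.0555*t^3 - 0.2805*t^2 + 0.7638*t + 0.1728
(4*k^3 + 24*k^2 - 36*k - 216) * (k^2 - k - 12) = 4*k^5 + 20*k^4 - 108*k^3 - 468*k^2 + 648*k + 2592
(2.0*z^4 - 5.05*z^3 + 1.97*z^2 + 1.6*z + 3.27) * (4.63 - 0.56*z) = -1.12*z^5 + 12.088*z^4 - 24.4847*z^3 + 8.2251*z^2 + 5.5768*z + 15.1401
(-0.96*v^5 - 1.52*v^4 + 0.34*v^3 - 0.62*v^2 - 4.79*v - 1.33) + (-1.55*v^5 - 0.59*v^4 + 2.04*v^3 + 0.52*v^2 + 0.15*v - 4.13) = -2.51*v^5 - 2.11*v^4 + 2.38*v^3 - 0.1*v^2 - 4.64*v - 5.46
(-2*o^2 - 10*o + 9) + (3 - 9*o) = -2*o^2 - 19*o + 12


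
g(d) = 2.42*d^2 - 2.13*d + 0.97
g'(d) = 4.84*d - 2.13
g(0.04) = 0.89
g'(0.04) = -1.94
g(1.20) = 1.90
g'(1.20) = 3.68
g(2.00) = 6.39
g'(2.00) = 7.55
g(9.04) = 179.48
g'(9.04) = 41.62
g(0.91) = 1.04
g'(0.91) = 2.27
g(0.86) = 0.93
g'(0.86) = 2.03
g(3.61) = 24.82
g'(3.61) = 15.34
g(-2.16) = 16.86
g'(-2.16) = -12.58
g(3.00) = 16.36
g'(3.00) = 12.39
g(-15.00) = 577.42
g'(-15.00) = -74.73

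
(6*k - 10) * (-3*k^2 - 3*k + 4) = -18*k^3 + 12*k^2 + 54*k - 40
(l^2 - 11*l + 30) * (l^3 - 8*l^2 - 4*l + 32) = l^5 - 19*l^4 + 114*l^3 - 164*l^2 - 472*l + 960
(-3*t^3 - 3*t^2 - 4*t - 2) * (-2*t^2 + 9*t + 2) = 6*t^5 - 21*t^4 - 25*t^3 - 38*t^2 - 26*t - 4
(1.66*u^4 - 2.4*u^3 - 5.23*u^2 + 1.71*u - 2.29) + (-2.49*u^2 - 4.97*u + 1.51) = 1.66*u^4 - 2.4*u^3 - 7.72*u^2 - 3.26*u - 0.78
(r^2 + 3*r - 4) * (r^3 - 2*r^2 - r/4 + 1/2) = r^5 + r^4 - 41*r^3/4 + 31*r^2/4 + 5*r/2 - 2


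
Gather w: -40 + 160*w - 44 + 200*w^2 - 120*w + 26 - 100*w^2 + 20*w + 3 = 100*w^2 + 60*w - 55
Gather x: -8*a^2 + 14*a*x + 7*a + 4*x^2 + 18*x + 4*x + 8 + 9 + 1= -8*a^2 + 7*a + 4*x^2 + x*(14*a + 22) + 18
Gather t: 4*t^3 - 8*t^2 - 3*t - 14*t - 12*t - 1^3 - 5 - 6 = 4*t^3 - 8*t^2 - 29*t - 12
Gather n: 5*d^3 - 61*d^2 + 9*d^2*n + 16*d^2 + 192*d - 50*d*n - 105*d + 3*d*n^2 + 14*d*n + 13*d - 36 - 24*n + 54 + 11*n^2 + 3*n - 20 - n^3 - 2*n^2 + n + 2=5*d^3 - 45*d^2 + 100*d - n^3 + n^2*(3*d + 9) + n*(9*d^2 - 36*d - 20)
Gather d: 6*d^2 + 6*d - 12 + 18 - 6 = 6*d^2 + 6*d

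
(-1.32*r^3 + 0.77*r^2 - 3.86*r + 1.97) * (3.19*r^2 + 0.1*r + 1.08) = -4.2108*r^5 + 2.3243*r^4 - 13.662*r^3 + 6.7299*r^2 - 3.9718*r + 2.1276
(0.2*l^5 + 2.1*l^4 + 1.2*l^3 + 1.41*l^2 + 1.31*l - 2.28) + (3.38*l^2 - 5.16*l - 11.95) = 0.2*l^5 + 2.1*l^4 + 1.2*l^3 + 4.79*l^2 - 3.85*l - 14.23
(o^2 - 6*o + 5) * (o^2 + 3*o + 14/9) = o^4 - 3*o^3 - 103*o^2/9 + 17*o/3 + 70/9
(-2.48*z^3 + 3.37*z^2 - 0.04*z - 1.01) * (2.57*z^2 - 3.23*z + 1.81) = -6.3736*z^5 + 16.6713*z^4 - 15.4767*z^3 + 3.6332*z^2 + 3.1899*z - 1.8281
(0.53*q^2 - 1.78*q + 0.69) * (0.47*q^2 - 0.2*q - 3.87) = 0.2491*q^4 - 0.9426*q^3 - 1.3708*q^2 + 6.7506*q - 2.6703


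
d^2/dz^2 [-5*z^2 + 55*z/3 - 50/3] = -10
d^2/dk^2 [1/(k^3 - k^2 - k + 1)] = 4*(3*k^2 + 2*k + 1)/(k^7 - k^6 - 3*k^5 + 3*k^4 + 3*k^3 - 3*k^2 - k + 1)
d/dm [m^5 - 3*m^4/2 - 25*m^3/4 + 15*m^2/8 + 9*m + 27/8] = 5*m^4 - 6*m^3 - 75*m^2/4 + 15*m/4 + 9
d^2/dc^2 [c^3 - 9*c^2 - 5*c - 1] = 6*c - 18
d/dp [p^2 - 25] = 2*p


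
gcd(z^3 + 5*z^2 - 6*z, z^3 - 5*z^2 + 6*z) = z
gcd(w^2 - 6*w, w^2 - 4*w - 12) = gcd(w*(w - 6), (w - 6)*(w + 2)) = w - 6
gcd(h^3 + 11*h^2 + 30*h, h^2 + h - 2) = 1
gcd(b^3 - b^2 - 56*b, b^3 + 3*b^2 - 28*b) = b^2 + 7*b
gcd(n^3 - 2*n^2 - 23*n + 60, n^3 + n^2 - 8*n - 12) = n - 3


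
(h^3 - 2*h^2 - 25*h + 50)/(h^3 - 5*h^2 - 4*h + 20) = (h + 5)/(h + 2)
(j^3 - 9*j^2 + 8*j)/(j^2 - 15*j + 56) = j*(j - 1)/(j - 7)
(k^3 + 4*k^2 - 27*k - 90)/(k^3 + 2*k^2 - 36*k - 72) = (k^2 - 2*k - 15)/(k^2 - 4*k - 12)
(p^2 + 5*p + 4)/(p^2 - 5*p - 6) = (p + 4)/(p - 6)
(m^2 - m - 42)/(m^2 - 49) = (m + 6)/(m + 7)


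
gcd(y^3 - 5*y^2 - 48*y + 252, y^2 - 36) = y - 6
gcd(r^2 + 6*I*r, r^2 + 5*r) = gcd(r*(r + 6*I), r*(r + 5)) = r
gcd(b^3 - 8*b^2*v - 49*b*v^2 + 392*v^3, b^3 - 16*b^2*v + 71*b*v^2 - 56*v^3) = b^2 - 15*b*v + 56*v^2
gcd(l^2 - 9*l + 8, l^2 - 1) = l - 1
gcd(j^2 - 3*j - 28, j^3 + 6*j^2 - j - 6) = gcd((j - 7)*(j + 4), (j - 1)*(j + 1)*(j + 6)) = 1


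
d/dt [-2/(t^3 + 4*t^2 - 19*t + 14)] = 2*(3*t^2 + 8*t - 19)/(t^3 + 4*t^2 - 19*t + 14)^2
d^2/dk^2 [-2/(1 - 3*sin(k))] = 6*(-3*sin(k)^2 - sin(k) + 6)/(3*sin(k) - 1)^3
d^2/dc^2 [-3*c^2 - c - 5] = -6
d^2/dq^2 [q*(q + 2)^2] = 6*q + 8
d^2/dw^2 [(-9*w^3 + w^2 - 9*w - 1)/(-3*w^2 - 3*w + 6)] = 2*(37*w^3 - 57*w^2 + 165*w + 17)/(3*(w^6 + 3*w^5 - 3*w^4 - 11*w^3 + 6*w^2 + 12*w - 8))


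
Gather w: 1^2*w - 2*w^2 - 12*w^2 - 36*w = -14*w^2 - 35*w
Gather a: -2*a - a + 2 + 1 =3 - 3*a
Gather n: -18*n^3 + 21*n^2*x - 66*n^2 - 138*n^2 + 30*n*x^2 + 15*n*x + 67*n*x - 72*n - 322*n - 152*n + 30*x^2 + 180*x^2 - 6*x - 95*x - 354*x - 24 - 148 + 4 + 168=-18*n^3 + n^2*(21*x - 204) + n*(30*x^2 + 82*x - 546) + 210*x^2 - 455*x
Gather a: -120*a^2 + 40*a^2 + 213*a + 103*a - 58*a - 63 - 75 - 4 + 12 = -80*a^2 + 258*a - 130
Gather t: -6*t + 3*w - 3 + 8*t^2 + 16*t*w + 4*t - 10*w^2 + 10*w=8*t^2 + t*(16*w - 2) - 10*w^2 + 13*w - 3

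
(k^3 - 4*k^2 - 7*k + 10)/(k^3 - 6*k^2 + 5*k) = (k + 2)/k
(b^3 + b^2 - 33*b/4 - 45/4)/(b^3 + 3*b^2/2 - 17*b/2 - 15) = (b + 3/2)/(b + 2)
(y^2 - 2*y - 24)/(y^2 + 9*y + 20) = (y - 6)/(y + 5)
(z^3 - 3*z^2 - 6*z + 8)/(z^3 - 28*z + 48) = (z^2 + z - 2)/(z^2 + 4*z - 12)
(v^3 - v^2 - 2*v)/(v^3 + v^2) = (v - 2)/v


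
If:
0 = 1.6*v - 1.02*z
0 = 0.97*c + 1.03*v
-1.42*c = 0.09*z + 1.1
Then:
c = -0.85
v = 0.80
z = 1.26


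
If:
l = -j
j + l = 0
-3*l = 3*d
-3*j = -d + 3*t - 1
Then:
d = 1/2 - 3*t/2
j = 1/2 - 3*t/2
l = 3*t/2 - 1/2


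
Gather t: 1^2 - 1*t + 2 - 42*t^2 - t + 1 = -42*t^2 - 2*t + 4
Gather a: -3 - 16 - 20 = -39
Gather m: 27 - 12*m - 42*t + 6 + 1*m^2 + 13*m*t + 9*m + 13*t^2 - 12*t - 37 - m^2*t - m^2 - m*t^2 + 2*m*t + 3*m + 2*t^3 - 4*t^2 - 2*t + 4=-m^2*t + m*(-t^2 + 15*t) + 2*t^3 + 9*t^2 - 56*t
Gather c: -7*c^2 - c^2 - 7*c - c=-8*c^2 - 8*c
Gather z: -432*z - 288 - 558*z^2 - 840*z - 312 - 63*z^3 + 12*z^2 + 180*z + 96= -63*z^3 - 546*z^2 - 1092*z - 504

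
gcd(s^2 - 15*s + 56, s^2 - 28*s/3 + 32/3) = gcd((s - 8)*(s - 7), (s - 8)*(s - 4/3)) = s - 8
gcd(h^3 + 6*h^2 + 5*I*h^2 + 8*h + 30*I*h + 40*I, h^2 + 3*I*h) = 1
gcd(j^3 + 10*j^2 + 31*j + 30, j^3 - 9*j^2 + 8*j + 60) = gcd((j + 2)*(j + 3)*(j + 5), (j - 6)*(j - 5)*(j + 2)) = j + 2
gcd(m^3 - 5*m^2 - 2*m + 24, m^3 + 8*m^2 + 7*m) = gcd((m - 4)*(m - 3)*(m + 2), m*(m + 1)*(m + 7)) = 1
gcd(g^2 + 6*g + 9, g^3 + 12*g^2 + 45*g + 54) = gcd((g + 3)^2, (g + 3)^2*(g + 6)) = g^2 + 6*g + 9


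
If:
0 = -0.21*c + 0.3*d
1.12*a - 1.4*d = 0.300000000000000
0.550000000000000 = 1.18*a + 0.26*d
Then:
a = 0.44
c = 0.19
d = 0.13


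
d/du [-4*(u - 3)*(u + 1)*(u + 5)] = -12*u^2 - 24*u + 52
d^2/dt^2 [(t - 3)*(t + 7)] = 2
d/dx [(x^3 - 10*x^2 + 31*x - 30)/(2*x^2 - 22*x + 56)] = (x^4 - 22*x^3 + 163*x^2 - 500*x + 538)/(2*(x^4 - 22*x^3 + 177*x^2 - 616*x + 784))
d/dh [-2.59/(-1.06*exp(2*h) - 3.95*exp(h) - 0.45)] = (-5.4908*exp(h) - 10.2305)*exp(h)/(1.06*exp(2*h) + 3.95*exp(h) + 0.45)^2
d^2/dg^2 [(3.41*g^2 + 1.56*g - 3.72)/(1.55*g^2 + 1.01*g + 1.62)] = (1.4210854715202e-14*g^4 - 3.18091*g^3 - 104.99886*g^2 - 58.44492*g + 23.88576)/(3.723875*g^6 + 7.279575*g^5 + 16.419615*g^4 + 16.246961*g^3 + 17.161146*g^2 + 7.951932*g + 4.251528)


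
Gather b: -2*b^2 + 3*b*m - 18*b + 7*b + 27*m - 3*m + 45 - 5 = -2*b^2 + b*(3*m - 11) + 24*m + 40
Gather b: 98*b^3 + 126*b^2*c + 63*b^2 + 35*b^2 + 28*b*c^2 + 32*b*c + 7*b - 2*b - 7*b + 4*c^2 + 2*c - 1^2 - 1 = 98*b^3 + b^2*(126*c + 98) + b*(28*c^2 + 32*c - 2) + 4*c^2 + 2*c - 2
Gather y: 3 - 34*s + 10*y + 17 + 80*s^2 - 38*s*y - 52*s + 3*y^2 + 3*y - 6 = 80*s^2 - 86*s + 3*y^2 + y*(13 - 38*s) + 14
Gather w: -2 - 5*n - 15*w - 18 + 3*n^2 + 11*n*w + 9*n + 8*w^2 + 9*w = 3*n^2 + 4*n + 8*w^2 + w*(11*n - 6) - 20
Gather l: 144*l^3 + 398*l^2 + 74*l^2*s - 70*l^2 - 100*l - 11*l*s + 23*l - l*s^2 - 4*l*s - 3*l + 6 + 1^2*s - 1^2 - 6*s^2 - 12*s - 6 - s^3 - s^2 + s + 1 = 144*l^3 + l^2*(74*s + 328) + l*(-s^2 - 15*s - 80) - s^3 - 7*s^2 - 10*s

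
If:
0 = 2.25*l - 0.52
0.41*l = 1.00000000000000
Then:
No Solution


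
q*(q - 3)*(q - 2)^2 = q^4 - 7*q^3 + 16*q^2 - 12*q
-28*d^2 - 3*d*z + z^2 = (-7*d + z)*(4*d + z)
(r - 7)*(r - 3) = r^2 - 10*r + 21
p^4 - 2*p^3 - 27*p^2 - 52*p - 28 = (p - 7)*(p + 1)*(p + 2)^2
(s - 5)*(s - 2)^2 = s^3 - 9*s^2 + 24*s - 20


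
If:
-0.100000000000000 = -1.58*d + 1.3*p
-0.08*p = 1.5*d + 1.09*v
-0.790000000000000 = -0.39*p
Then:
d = 1.73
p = 2.03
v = -2.53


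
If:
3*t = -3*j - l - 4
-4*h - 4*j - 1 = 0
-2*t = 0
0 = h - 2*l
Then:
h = 13/10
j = -31/20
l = 13/20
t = 0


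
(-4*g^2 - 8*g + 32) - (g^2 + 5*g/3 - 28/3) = -5*g^2 - 29*g/3 + 124/3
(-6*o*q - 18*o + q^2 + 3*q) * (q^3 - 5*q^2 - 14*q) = -6*o*q^4 + 12*o*q^3 + 174*o*q^2 + 252*o*q + q^5 - 2*q^4 - 29*q^3 - 42*q^2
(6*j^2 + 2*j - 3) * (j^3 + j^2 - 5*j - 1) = 6*j^5 + 8*j^4 - 31*j^3 - 19*j^2 + 13*j + 3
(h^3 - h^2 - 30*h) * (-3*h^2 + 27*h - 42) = -3*h^5 + 30*h^4 + 21*h^3 - 768*h^2 + 1260*h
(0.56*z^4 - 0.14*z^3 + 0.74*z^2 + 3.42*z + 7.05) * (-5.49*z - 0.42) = -3.0744*z^5 + 0.5334*z^4 - 4.0038*z^3 - 19.0866*z^2 - 40.1409*z - 2.961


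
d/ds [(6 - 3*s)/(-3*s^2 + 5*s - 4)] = 9*(-s^2 + 4*s - 2)/(9*s^4 - 30*s^3 + 49*s^2 - 40*s + 16)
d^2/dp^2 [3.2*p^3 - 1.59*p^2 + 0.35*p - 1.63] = 19.2*p - 3.18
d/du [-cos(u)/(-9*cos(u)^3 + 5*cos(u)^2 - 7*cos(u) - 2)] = 16*(18*cos(u)^3 - 5*cos(u)^2 - 2)*sin(u)/(-55*cos(u) + 10*cos(2*u) - 9*cos(3*u) + 2)^2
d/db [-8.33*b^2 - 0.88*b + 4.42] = -16.66*b - 0.88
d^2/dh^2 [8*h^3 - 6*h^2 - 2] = 48*h - 12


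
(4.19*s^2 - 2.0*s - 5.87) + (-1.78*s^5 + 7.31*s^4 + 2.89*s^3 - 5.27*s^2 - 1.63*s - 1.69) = -1.78*s^5 + 7.31*s^4 + 2.89*s^3 - 1.08*s^2 - 3.63*s - 7.56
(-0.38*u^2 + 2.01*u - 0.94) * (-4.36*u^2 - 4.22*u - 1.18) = 1.6568*u^4 - 7.16*u^3 - 3.9354*u^2 + 1.595*u + 1.1092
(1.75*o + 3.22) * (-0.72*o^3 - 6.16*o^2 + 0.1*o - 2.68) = -1.26*o^4 - 13.0984*o^3 - 19.6602*o^2 - 4.368*o - 8.6296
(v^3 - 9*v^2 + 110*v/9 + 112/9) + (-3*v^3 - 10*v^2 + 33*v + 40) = -2*v^3 - 19*v^2 + 407*v/9 + 472/9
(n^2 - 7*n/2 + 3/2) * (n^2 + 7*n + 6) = n^4 + 7*n^3/2 - 17*n^2 - 21*n/2 + 9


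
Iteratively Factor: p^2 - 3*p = (p - 3)*(p)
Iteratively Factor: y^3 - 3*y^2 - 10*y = (y - 5)*(y^2 + 2*y) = y*(y - 5)*(y + 2)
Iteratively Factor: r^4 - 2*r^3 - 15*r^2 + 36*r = (r - 3)*(r^3 + r^2 - 12*r) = r*(r - 3)*(r^2 + r - 12) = r*(r - 3)*(r + 4)*(r - 3)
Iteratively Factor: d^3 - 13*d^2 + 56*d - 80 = (d - 4)*(d^2 - 9*d + 20) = (d - 4)^2*(d - 5)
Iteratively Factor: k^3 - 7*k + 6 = (k + 3)*(k^2 - 3*k + 2) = (k - 2)*(k + 3)*(k - 1)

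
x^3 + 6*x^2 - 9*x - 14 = (x - 2)*(x + 1)*(x + 7)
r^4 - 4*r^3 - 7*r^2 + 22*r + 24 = (r - 4)*(r - 3)*(r + 1)*(r + 2)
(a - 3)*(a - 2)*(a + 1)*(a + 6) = a^4 + 2*a^3 - 23*a^2 + 12*a + 36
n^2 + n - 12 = (n - 3)*(n + 4)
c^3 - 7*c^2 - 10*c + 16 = (c - 8)*(c - 1)*(c + 2)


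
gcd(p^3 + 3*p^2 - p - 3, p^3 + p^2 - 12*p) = 1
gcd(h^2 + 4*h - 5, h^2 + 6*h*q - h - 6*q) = h - 1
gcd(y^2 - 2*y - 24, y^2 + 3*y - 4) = y + 4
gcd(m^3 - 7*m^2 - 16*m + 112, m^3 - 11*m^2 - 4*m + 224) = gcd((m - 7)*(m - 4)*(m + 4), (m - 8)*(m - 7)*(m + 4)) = m^2 - 3*m - 28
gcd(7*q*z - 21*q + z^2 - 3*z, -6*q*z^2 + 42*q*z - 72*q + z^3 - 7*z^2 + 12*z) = z - 3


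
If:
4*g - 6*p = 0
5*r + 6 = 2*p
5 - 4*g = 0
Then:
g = 5/4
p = 5/6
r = -13/15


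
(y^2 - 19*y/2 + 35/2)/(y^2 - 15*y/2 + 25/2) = (y - 7)/(y - 5)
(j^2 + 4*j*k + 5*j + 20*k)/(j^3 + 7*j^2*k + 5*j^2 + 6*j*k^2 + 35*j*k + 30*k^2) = (j + 4*k)/(j^2 + 7*j*k + 6*k^2)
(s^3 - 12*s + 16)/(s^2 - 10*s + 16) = (s^2 + 2*s - 8)/(s - 8)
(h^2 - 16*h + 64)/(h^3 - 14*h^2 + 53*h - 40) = (h - 8)/(h^2 - 6*h + 5)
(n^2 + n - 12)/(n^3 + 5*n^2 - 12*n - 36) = (n + 4)/(n^2 + 8*n + 12)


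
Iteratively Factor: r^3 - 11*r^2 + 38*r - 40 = (r - 2)*(r^2 - 9*r + 20) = (r - 4)*(r - 2)*(r - 5)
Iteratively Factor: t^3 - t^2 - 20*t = (t - 5)*(t^2 + 4*t) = (t - 5)*(t + 4)*(t)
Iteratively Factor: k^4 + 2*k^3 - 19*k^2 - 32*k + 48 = (k + 3)*(k^3 - k^2 - 16*k + 16) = (k + 3)*(k + 4)*(k^2 - 5*k + 4) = (k - 1)*(k + 3)*(k + 4)*(k - 4)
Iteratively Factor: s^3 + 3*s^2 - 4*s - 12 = (s - 2)*(s^2 + 5*s + 6) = (s - 2)*(s + 2)*(s + 3)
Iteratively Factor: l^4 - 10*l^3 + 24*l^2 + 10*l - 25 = (l - 1)*(l^3 - 9*l^2 + 15*l + 25) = (l - 5)*(l - 1)*(l^2 - 4*l - 5) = (l - 5)^2*(l - 1)*(l + 1)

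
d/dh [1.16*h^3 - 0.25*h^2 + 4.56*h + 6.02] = 3.48*h^2 - 0.5*h + 4.56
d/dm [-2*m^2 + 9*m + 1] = 9 - 4*m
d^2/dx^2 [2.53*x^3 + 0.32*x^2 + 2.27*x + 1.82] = 15.18*x + 0.64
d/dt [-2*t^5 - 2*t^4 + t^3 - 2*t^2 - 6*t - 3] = -10*t^4 - 8*t^3 + 3*t^2 - 4*t - 6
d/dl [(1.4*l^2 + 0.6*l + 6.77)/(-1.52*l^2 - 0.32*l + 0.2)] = (0.464*l^2 + 21.1408*l + 2.2864)/(2.3104*l^4 + 0.9728*l^3 - 0.5056*l^2 - 0.128*l + 0.04)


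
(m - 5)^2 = m^2 - 10*m + 25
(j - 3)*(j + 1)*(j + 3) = j^3 + j^2 - 9*j - 9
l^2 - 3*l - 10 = (l - 5)*(l + 2)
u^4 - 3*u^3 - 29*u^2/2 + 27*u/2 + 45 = (u - 5)*(u + 2)*(u - 3*sqrt(2)/2)*(u + 3*sqrt(2)/2)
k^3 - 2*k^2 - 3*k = k*(k - 3)*(k + 1)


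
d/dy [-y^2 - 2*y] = -2*y - 2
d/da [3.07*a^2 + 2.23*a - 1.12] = 6.14*a + 2.23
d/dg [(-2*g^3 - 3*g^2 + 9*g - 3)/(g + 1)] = (-4*g^3 - 9*g^2 - 6*g + 12)/(g^2 + 2*g + 1)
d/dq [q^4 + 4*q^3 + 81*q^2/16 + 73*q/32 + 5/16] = 4*q^3 + 12*q^2 + 81*q/8 + 73/32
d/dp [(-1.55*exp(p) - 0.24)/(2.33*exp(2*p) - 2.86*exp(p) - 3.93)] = (3.6115*exp(2*p) + 1.1184*exp(p) + 5.4051)*exp(p)/(5.4289*exp(4*p) - 13.3276*exp(3*p) - 10.1342*exp(2*p) + 22.4796*exp(p) + 15.4449)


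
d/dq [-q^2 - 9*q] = -2*q - 9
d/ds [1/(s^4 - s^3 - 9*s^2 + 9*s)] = (-4*s^3 + 3*s^2 + 18*s - 9)/(s^2*(s^3 - s^2 - 9*s + 9)^2)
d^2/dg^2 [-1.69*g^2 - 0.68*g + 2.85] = -3.38000000000000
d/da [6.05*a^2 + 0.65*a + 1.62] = 12.1*a + 0.65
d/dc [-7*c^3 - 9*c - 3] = -21*c^2 - 9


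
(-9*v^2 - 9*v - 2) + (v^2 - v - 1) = -8*v^2 - 10*v - 3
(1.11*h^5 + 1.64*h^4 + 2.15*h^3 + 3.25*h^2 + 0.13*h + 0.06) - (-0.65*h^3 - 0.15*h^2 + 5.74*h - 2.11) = 1.11*h^5 + 1.64*h^4 + 2.8*h^3 + 3.4*h^2 - 5.61*h + 2.17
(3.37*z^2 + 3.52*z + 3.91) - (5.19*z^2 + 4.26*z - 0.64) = -1.82*z^2 - 0.74*z + 4.55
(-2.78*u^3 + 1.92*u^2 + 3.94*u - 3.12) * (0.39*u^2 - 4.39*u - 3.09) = -1.0842*u^5 + 12.953*u^4 + 1.698*u^3 - 24.4462*u^2 + 1.5222*u + 9.6408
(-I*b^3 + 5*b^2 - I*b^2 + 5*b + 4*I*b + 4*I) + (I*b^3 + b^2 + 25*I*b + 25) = 6*b^2 - I*b^2 + 5*b + 29*I*b + 25 + 4*I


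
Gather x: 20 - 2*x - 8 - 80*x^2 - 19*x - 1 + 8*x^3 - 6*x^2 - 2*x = 8*x^3 - 86*x^2 - 23*x + 11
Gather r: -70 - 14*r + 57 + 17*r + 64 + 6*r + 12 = 9*r + 63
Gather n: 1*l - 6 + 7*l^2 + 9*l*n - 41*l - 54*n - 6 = 7*l^2 - 40*l + n*(9*l - 54) - 12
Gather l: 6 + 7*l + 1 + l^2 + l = l^2 + 8*l + 7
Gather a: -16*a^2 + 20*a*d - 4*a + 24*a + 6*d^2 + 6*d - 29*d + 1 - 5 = -16*a^2 + a*(20*d + 20) + 6*d^2 - 23*d - 4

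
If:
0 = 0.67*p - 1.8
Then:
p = 2.69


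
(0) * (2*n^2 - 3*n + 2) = 0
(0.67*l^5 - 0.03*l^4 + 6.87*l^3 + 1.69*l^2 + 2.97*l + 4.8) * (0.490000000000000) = 0.3283*l^5 - 0.0147*l^4 + 3.3663*l^3 + 0.8281*l^2 + 1.4553*l + 2.352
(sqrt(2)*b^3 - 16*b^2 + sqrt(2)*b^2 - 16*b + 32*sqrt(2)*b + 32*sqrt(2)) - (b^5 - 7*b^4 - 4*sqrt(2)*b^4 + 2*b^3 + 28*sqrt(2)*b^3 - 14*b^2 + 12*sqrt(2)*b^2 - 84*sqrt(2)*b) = -b^5 + 4*sqrt(2)*b^4 + 7*b^4 - 27*sqrt(2)*b^3 - 2*b^3 - 11*sqrt(2)*b^2 - 2*b^2 - 16*b + 116*sqrt(2)*b + 32*sqrt(2)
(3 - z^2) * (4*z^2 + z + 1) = -4*z^4 - z^3 + 11*z^2 + 3*z + 3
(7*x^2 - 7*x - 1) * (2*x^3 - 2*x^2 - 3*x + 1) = 14*x^5 - 28*x^4 - 9*x^3 + 30*x^2 - 4*x - 1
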